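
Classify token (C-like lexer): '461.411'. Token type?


Pattern: digits with a decimal point
Type: FLOAT_LITERAL


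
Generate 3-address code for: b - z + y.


Break into single-operator statements:
t1 = b - z
t2 = t1 + y


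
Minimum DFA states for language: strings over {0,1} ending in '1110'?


Track the longest suffix of input matching a prefix of '1110': 5 classes (prefixes of length 0..4)
Minimal DFA: 5 states


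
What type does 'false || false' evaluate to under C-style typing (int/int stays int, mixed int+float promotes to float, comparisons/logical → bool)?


Operand types: bool || bool
Rule: logical operators take bool operands and yield bool
Result type: bool


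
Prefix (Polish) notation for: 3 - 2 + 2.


left-to-right (same/higher precedence on left): tree is (+ (- 3 2) 2)
Prefix: + - 3 2 2


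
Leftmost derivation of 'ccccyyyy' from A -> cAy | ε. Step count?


Derivation: A => cAy => ccAyy => cccAyyy => ccccAyyyy => ccccyyyy
Steps: 5


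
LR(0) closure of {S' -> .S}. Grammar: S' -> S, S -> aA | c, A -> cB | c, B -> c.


Start: S' -> .S
For each item with dot before a nonterminal B, add B -> .γ for every B-production
Closure: [S' -> .S, S -> .aA, S -> .c]


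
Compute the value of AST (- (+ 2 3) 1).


Evaluate inner: (+ 2 3) = 5
Evaluate root: (- 5 1) = 4
Result: 4


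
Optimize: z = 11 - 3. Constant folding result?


11 - 3 = 8 at compile time
Optimized: z = 8


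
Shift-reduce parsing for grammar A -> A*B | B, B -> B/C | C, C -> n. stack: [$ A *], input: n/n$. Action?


no handle ('A*' is not any RHS); shift 'n'
Action: shift


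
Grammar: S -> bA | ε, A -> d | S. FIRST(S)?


Per alternative of S: FIRST(bA) = {b}; FIRST(ε) = {ε}
FIRST(S) = {b, ε}


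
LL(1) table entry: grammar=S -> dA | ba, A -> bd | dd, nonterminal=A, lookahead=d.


For [A, d]: 'd' ∈ FIRST(dd)
Entry: A -> dd


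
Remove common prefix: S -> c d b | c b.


Common prefix: 'c'
Factored: S -> c S', S' -> d b | b


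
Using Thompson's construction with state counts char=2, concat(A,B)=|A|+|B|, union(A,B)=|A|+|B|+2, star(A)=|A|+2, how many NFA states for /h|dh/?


Syntax tree has 3 char leaf(s), 1 union(s), 0 star(s)
chars contribute 3×2 = 6; each union adds +2; each star adds +2
Total: 6 + 2 + 0 = 8 states


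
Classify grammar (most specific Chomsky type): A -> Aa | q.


Left-linear: every RHS is a terminal or one nonterminal followed by a terminal
Classification: Type 3 (Regular)


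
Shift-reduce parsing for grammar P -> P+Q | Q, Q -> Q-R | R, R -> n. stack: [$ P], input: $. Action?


start symbol P on stack, input exhausted
Action: accept


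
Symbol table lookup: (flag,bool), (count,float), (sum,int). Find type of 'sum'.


Lookup 'sum' → type int


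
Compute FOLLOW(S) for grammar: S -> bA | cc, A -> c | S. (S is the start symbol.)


$ ∈ FOLLOW(S). For each A -> αBβ: add FIRST(β)\{ε} to FOLLOW(B); if β nullable, add FOLLOW(A).
FOLLOW(S) = {$}


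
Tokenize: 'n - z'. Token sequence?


Scan left to right, longest-match per lexeme
Tokens: ID(n), OP(-), ID(z)


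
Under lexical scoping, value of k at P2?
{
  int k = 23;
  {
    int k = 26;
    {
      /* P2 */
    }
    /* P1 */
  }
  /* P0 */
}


P2's block does not declare k; resolves to the enclosing declaration at depth 1
k = 26


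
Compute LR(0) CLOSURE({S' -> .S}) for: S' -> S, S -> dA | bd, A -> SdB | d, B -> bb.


Start: S' -> .S
For each item with dot before a nonterminal B, add B -> .γ for every B-production
Closure: [S' -> .S, S -> .dA, S -> .bd]


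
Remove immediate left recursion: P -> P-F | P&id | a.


Left-recursive alternatives: P-F, P&id; non-recursive: a
Introduce P': P -> aP', P' -> -FP' | &idP' | ε


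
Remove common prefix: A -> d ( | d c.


Common prefix: 'd'
Factored: A -> d A', A' -> ( | c


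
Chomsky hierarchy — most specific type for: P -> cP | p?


Right-linear: every RHS is a terminal or a terminal followed by one nonterminal
Classification: Type 3 (Regular)


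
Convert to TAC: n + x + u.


Break into single-operator statements:
t1 = n + x
t2 = t1 + u


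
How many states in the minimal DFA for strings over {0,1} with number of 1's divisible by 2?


Track (count of 1) mod 2: states 0..1, accept at 0
Minimal DFA: 2 states


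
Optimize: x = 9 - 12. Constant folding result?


9 - 12 = -3 at compile time
Optimized: x = -3


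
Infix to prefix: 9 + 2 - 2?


left-to-right (same/higher precedence on left): tree is (- (+ 9 2) 2)
Prefix: - + 9 2 2


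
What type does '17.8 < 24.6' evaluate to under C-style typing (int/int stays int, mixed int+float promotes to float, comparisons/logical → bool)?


Operand types: float < float
Rule: comparison yields bool
Result type: bool


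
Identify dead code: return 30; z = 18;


statement follows a return and is unreachable
Dead: 'z = 18'


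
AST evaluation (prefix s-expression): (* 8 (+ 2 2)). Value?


Evaluate inner: (+ 2 2) = 4
Evaluate root: (* 8 4) = 32
Result: 32


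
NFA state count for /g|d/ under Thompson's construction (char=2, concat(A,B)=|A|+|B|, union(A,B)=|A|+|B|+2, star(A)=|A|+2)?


Syntax tree has 2 char leaf(s), 1 union(s), 0 star(s)
chars contribute 2×2 = 4; each union adds +2; each star adds +2
Total: 4 + 2 + 0 = 6 states


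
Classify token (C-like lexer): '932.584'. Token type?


Pattern: digits with a decimal point
Type: FLOAT_LITERAL


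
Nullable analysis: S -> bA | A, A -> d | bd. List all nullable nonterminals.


A nonterminal is nullable iff some alternative derives ε (directly, or every symbol in it is nullable)
Nullable: {}


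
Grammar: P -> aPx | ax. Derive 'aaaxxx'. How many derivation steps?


Derivation: P => aPx => aaPxx => aaaxxx
Steps: 3


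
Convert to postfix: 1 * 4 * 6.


Left to right (same or higher precedence on left)
Postfix: 1 4 * 6 *


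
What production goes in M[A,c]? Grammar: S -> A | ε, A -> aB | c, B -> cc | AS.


For [A, c]: 'c' ∈ FIRST(c)
Entry: A -> c


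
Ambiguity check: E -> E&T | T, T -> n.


precedence layered via separate nonterminal T: deterministic
Unambiguous


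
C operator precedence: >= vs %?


'%' is multiplicative (level 10); '>=' is relational (level 7)
Higher level binds tighter
'%' has higher precedence than '>='


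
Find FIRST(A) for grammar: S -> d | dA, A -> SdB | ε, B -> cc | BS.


Per alternative of A: FIRST(SdB) = {d}; FIRST(ε) = {ε}
FIRST(A) = {d, ε}


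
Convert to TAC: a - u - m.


Break into single-operator statements:
t1 = a - u
t2 = t1 - m


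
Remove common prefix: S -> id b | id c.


Common prefix: 'id'
Factored: S -> id S', S' -> b | c


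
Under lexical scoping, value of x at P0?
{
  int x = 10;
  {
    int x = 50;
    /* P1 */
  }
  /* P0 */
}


x declared in the same block as P0
x = 10


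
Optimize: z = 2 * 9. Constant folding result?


2 * 9 = 18 at compile time
Optimized: z = 18


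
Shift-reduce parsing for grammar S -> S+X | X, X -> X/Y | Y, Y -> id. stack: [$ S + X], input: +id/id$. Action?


handle 'S+X' on top; lookahead ∈ FOLLOW(S) = {+, $}
Action: reduce (S -> S+X)


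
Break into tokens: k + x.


Scan left to right, longest-match per lexeme
Tokens: ID(k), OP(+), ID(x)


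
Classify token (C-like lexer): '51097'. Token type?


Pattern: digits only
Type: INTEGER_LITERAL


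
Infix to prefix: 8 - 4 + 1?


left-to-right (same/higher precedence on left): tree is (+ (- 8 4) 1)
Prefix: + - 8 4 1


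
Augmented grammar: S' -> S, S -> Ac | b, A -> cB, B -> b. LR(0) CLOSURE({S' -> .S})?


Start: S' -> .S
For each item with dot before a nonterminal B, add B -> .γ for every B-production
Closure: [S' -> .S, S -> .Ac, S -> .b, A -> .cB]


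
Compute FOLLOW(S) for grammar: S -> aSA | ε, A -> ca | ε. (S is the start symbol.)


$ ∈ FOLLOW(S). For each A -> αBβ: add FIRST(β)\{ε} to FOLLOW(B); if β nullable, add FOLLOW(A).
FOLLOW(S) = {$, c}


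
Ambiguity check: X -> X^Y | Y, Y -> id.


precedence layered via separate nonterminal Y: deterministic
Unambiguous


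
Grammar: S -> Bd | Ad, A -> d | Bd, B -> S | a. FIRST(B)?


Per alternative of B: FIRST(S) = {a, d}; FIRST(a) = {a}
FIRST(B) = {a, d}


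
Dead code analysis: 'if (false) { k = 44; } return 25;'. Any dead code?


condition is constant false, so the whole block is unreachable
Dead: 'if (false) { k = 44; }'


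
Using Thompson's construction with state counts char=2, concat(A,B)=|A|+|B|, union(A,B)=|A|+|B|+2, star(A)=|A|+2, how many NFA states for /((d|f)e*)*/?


Syntax tree has 3 char leaf(s), 1 union(s), 2 star(s)
chars contribute 3×2 = 6; each union adds +2; each star adds +2
Total: 6 + 2 + 4 = 12 states


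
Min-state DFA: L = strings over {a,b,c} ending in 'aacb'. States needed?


Track the longest suffix of input matching a prefix of 'aacb': 5 classes (prefixes of length 0..4)
Minimal DFA: 5 states


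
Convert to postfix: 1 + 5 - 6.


Left to right (same or higher precedence on left)
Postfix: 1 5 + 6 -


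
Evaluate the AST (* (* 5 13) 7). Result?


Evaluate inner: (* 5 13) = 65
Evaluate root: (* 65 7) = 455
Result: 455


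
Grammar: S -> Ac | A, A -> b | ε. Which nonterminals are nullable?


A nonterminal is nullable iff some alternative derives ε (directly, or every symbol in it is nullable)
Nullable: {A, S}


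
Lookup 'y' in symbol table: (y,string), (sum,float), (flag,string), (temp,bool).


Lookup 'y' → type string


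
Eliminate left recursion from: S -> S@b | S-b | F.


Left-recursive alternatives: S@b, S-b; non-recursive: F
Introduce S': S -> FS', S' -> @bS' | -bS' | ε


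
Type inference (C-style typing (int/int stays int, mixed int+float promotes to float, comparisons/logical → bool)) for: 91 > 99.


Operand types: int > int
Rule: comparison yields bool
Result type: bool


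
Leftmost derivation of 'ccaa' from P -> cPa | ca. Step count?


Derivation: P => cPa => ccaa
Steps: 2


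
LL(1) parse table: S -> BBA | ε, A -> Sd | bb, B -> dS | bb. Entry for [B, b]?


For [B, b]: 'b' ∈ FIRST(bb)
Entry: B -> bb


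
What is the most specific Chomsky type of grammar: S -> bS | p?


Right-linear: every RHS is a terminal or a terminal followed by one nonterminal
Classification: Type 3 (Regular)


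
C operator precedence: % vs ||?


'%' is multiplicative (level 10); '||' is logical OR (level 1)
Higher level binds tighter
'%' has higher precedence than '||'


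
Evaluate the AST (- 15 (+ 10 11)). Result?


Evaluate inner: (+ 10 11) = 21
Evaluate root: (- 15 21) = -6
Result: -6


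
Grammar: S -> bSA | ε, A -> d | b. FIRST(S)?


Per alternative of S: FIRST(bSA) = {b}; FIRST(ε) = {ε}
FIRST(S) = {b, ε}


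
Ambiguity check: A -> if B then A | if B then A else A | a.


dangling else: 'if B then if B then a else a' parses two ways
Ambiguous


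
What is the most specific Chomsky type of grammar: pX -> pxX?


LHS has context (more than one symbol) and |LHS| ≤ |RHS|
Classification: Type 1 (Context-Sensitive)


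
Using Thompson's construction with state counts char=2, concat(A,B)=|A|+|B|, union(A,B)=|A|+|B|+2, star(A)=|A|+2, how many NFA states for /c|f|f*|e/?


Syntax tree has 4 char leaf(s), 3 union(s), 1 star(s)
chars contribute 4×2 = 8; each union adds +2; each star adds +2
Total: 8 + 6 + 2 = 16 states


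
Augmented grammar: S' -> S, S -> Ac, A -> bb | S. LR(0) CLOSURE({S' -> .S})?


Start: S' -> .S
For each item with dot before a nonterminal B, add B -> .γ for every B-production
Closure: [S' -> .S, S -> .Ac, A -> .bb, A -> .S]


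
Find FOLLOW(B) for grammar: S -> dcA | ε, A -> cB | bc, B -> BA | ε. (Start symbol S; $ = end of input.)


$ ∈ FOLLOW(S). For each A -> αBβ: add FIRST(β)\{ε} to FOLLOW(B); if β nullable, add FOLLOW(A).
FOLLOW(B) = {$, b, c}


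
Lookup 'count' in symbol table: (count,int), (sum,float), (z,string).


Lookup 'count' → type int


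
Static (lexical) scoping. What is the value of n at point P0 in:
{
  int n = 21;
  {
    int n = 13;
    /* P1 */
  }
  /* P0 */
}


n declared in the same block as P0
n = 21


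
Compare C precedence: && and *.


'*' is multiplicative (level 10); '&&' is logical AND (level 2)
Higher level binds tighter
'*' has higher precedence than '&&'


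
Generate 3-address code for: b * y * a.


Break into single-operator statements:
t1 = b * y
t2 = t1 * a


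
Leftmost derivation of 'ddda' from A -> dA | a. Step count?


Derivation: A => dA => ddA => dddA => ddda
Steps: 4


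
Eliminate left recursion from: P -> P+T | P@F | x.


Left-recursive alternatives: P+T, P@F; non-recursive: x
Introduce P': P -> xP', P' -> +TP' | @FP' | ε


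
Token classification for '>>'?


Pattern: operator symbol
Type: OPERATOR


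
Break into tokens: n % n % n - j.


Scan left to right, longest-match per lexeme
Tokens: ID(n), OP(%), ID(n), OP(%), ID(n), OP(-), ID(j)


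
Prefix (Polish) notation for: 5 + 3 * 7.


'*' binds tighter: tree is (+ 5 (* 3 7))
Prefix: + 5 * 3 7


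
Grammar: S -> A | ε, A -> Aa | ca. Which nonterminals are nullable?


A nonterminal is nullable iff some alternative derives ε (directly, or every symbol in it is nullable)
Nullable: {S}


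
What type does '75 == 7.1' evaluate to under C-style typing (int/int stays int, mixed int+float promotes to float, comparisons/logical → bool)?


Operand types: int == float
Rule: comparison yields bool
Result type: bool


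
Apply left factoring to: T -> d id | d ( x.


Common prefix: 'd'
Factored: T -> d T', T' -> id | ( x


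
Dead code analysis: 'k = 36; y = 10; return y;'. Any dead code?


k is assigned but never read
Dead: 'k = 36'


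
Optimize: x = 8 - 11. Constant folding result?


8 - 11 = -3 at compile time
Optimized: x = -3


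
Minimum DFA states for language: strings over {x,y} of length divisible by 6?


Track length mod 6: states 0..5, accept at 0
Minimal DFA: 6 states


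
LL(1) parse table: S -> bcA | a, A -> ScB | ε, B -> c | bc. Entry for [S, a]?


For [S, a]: 'a' ∈ FIRST(a)
Entry: S -> a


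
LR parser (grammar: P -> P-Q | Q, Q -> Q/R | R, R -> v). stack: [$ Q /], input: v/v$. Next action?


no handle; shift 'v'
Action: shift


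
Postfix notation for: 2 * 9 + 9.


Left to right (same or higher precedence on left)
Postfix: 2 9 * 9 +


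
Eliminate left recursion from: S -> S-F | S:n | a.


Left-recursive alternatives: S-F, S:n; non-recursive: a
Introduce S': S -> aS', S' -> -FS' | :nS' | ε


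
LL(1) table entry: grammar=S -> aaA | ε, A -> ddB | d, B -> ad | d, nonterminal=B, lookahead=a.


For [B, a]: 'a' ∈ FIRST(ad)
Entry: B -> ad


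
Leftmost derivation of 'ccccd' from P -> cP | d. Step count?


Derivation: P => cP => ccP => cccP => ccccP => ccccd
Steps: 5


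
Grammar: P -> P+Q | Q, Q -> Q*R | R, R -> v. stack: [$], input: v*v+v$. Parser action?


no handle on stack; shift 'v'
Action: shift


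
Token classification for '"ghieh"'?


Pattern: double-quoted sequence
Type: STRING_LITERAL


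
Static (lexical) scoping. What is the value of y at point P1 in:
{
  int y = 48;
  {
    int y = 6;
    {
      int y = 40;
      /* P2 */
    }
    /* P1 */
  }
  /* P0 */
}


y declared in the same block as P1
y = 6


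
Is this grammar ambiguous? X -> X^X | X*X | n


'n^n*n' has two parse trees (no precedence encoded between ^ and *)
Ambiguous


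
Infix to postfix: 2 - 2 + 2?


Left to right (same or higher precedence on left)
Postfix: 2 2 - 2 +


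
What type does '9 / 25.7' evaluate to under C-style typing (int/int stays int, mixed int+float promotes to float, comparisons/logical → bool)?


Operand types: int / float
Rule: mixed int/float promotes to float; int/int stays int
Result type: float


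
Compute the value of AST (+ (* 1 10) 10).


Evaluate inner: (* 1 10) = 10
Evaluate root: (+ 10 10) = 20
Result: 20


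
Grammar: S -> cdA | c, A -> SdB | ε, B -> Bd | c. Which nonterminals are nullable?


A nonterminal is nullable iff some alternative derives ε (directly, or every symbol in it is nullable)
Nullable: {A}


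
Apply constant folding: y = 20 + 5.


20 + 5 = 25 at compile time
Optimized: y = 25


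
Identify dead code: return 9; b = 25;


statement follows a return and is unreachable
Dead: 'b = 25'


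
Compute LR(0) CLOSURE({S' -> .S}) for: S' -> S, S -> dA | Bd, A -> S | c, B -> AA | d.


Start: S' -> .S
For each item with dot before a nonterminal B, add B -> .γ for every B-production
Closure: [S' -> .S, S -> .dA, S -> .Bd, B -> .AA, B -> .d, A -> .S, A -> .c]


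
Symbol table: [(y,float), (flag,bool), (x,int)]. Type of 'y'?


Lookup 'y' → type float


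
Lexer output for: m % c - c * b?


Scan left to right, longest-match per lexeme
Tokens: ID(m), OP(%), ID(c), OP(-), ID(c), OP(*), ID(b)


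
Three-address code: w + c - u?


Break into single-operator statements:
t1 = w + c
t2 = t1 - u


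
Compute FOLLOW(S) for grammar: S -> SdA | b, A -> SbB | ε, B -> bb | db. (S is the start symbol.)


$ ∈ FOLLOW(S). For each A -> αBβ: add FIRST(β)\{ε} to FOLLOW(B); if β nullable, add FOLLOW(A).
FOLLOW(S) = {$, b, d}


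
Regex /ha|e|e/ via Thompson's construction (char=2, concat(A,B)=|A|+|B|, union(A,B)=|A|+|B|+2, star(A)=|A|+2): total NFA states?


Syntax tree has 4 char leaf(s), 2 union(s), 0 star(s)
chars contribute 4×2 = 8; each union adds +2; each star adds +2
Total: 8 + 4 + 0 = 12 states


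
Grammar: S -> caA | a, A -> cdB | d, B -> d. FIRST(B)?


Per alternative of B: FIRST(d) = {d}
FIRST(B) = {d}


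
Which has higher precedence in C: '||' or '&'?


'&' is bitwise AND (level 5); '||' is logical OR (level 1)
Higher level binds tighter
'&' has higher precedence than '||'


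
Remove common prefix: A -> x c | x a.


Common prefix: 'x'
Factored: A -> x A', A' -> c | a


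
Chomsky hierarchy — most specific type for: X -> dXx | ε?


Single nonterminal LHS, but d^n x^n is not regular
Classification: Type 2 (Context-Free)


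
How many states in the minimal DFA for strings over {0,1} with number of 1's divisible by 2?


Track (count of 1) mod 2: states 0..1, accept at 0
Minimal DFA: 2 states


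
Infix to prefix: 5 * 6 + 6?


left-to-right (same/higher precedence on left): tree is (+ (* 5 6) 6)
Prefix: + * 5 6 6


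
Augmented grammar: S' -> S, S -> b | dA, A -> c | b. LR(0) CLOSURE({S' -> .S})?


Start: S' -> .S
For each item with dot before a nonterminal B, add B -> .γ for every B-production
Closure: [S' -> .S, S -> .b, S -> .dA]


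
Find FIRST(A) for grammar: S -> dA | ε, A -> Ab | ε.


Per alternative of A: FIRST(Ab) = {b}; FIRST(ε) = {ε}
FIRST(A) = {b, ε}


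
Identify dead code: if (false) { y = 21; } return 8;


condition is constant false, so the whole block is unreachable
Dead: 'if (false) { y = 21; }'


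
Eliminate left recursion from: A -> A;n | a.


Left-recursive alternatives: A;n; non-recursive: a
Introduce A': A -> aA', A' -> ;nA' | ε


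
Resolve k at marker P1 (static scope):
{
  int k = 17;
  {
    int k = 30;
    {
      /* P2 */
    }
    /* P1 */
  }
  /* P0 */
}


k declared in the same block as P1
k = 30


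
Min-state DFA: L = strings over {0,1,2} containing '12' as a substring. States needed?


KMP-style automaton: 2 progress states + 1 absorbing accept = 3
Minimal DFA: 3 states


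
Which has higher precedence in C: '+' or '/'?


'/' is multiplicative (level 10); '+' is additive (level 9)
Higher level binds tighter
'/' has higher precedence than '+'


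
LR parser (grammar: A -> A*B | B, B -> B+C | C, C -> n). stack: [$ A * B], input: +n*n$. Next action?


'+' can extend B; shift to build B -> B+C
Action: shift


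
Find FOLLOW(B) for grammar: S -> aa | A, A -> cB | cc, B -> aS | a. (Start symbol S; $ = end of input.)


$ ∈ FOLLOW(S). For each A -> αBβ: add FIRST(β)\{ε} to FOLLOW(B); if β nullable, add FOLLOW(A).
FOLLOW(B) = {$}


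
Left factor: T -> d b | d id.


Common prefix: 'd'
Factored: T -> d T', T' -> b | id


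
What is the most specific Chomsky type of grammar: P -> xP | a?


Right-linear: every RHS is a terminal or a terminal followed by one nonterminal
Classification: Type 3 (Regular)


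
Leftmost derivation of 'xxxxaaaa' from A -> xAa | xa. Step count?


Derivation: A => xAa => xxAaa => xxxAaaa => xxxxaaaa
Steps: 4


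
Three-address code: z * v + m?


Break into single-operator statements:
t1 = z * v
t2 = t1 + m


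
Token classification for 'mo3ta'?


Pattern: letter/underscore followed by alphanumerics, not a keyword
Type: IDENTIFIER


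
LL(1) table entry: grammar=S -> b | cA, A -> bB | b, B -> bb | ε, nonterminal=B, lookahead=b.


For [B, b]: 'b' ∈ FIRST(bb)
Entry: B -> bb


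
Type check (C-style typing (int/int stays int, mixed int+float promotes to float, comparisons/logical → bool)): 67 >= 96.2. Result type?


Operand types: int >= float
Rule: comparison yields bool
Result type: bool


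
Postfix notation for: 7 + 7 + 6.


Left to right (same or higher precedence on left)
Postfix: 7 7 + 6 +


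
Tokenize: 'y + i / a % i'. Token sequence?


Scan left to right, longest-match per lexeme
Tokens: ID(y), OP(+), ID(i), OP(/), ID(a), OP(%), ID(i)


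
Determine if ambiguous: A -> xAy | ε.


balanced x^n…y^n: each string has a unique parse
Unambiguous


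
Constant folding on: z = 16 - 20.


16 - 20 = -4 at compile time
Optimized: z = -4


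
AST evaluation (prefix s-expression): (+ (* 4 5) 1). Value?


Evaluate inner: (* 4 5) = 20
Evaluate root: (+ 20 1) = 21
Result: 21


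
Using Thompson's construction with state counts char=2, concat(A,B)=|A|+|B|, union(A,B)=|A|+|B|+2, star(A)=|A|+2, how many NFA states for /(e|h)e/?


Syntax tree has 3 char leaf(s), 1 union(s), 0 star(s)
chars contribute 3×2 = 6; each union adds +2; each star adds +2
Total: 6 + 2 + 0 = 8 states


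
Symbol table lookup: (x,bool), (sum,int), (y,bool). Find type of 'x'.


Lookup 'x' → type bool


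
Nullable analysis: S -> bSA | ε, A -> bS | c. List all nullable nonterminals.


A nonterminal is nullable iff some alternative derives ε (directly, or every symbol in it is nullable)
Nullable: {S}


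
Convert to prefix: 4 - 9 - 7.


left-to-right (same/higher precedence on left): tree is (- (- 4 9) 7)
Prefix: - - 4 9 7


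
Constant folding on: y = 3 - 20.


3 - 20 = -17 at compile time
Optimized: y = -17


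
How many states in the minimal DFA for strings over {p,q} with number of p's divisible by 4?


Track (count of p) mod 4: states 0..3, accept at 0
Minimal DFA: 4 states


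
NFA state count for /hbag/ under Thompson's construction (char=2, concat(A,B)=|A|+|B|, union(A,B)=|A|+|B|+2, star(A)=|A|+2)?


Syntax tree has 4 char leaf(s), 0 union(s), 0 star(s)
chars contribute 4×2 = 8; each union adds +2; each star adds +2
Total: 8 + 0 + 0 = 8 states


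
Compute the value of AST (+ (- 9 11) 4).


Evaluate inner: (- 9 11) = -2
Evaluate root: (+ -2 4) = 2
Result: 2


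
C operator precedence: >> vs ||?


'>>' is shift (level 8); '||' is logical OR (level 1)
Higher level binds tighter
'>>' has higher precedence than '||'


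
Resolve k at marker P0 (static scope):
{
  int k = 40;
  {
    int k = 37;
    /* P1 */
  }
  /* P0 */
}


k declared in the same block as P0
k = 40


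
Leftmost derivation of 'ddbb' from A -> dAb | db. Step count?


Derivation: A => dAb => ddbb
Steps: 2


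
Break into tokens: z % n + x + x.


Scan left to right, longest-match per lexeme
Tokens: ID(z), OP(%), ID(n), OP(+), ID(x), OP(+), ID(x)


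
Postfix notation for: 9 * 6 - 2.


Left to right (same or higher precedence on left)
Postfix: 9 6 * 2 -


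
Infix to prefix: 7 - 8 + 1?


left-to-right (same/higher precedence on left): tree is (+ (- 7 8) 1)
Prefix: + - 7 8 1


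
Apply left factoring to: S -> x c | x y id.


Common prefix: 'x'
Factored: S -> x S', S' -> c | y id


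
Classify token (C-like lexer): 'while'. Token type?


Pattern: reserved word
Type: KEYWORD


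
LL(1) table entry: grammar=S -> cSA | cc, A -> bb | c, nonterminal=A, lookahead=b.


For [A, b]: 'b' ∈ FIRST(bb)
Entry: A -> bb


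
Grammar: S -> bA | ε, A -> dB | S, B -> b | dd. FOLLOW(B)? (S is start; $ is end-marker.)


$ ∈ FOLLOW(S). For each A -> αBβ: add FIRST(β)\{ε} to FOLLOW(B); if β nullable, add FOLLOW(A).
FOLLOW(B) = {$}


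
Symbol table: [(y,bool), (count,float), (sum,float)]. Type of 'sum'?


Lookup 'sum' → type float


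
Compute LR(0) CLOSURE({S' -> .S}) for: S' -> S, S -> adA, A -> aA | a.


Start: S' -> .S
For each item with dot before a nonterminal B, add B -> .γ for every B-production
Closure: [S' -> .S, S -> .adA]


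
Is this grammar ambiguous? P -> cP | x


right-linear, alternatives start with distinct terminals 'c' vs 'x': unique leftmost derivation
Unambiguous


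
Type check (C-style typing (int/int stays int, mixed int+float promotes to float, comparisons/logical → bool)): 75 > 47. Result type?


Operand types: int > int
Rule: comparison yields bool
Result type: bool


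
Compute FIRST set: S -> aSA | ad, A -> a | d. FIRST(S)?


Per alternative of S: FIRST(aSA) = {a}; FIRST(ad) = {a}
FIRST(S) = {a}


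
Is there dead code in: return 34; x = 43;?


statement follows a return and is unreachable
Dead: 'x = 43'


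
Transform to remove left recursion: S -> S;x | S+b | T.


Left-recursive alternatives: S;x, S+b; non-recursive: T
Introduce S': S -> TS', S' -> ;xS' | +bS' | ε


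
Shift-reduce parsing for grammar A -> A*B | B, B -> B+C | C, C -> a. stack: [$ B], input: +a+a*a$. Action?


shift '+' to continue B -> B+C
Action: shift


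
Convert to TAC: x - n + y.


Break into single-operator statements:
t1 = x - n
t2 = t1 + y


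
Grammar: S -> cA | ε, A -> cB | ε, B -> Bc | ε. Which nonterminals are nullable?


A nonterminal is nullable iff some alternative derives ε (directly, or every symbol in it is nullable)
Nullable: {A, B, S}


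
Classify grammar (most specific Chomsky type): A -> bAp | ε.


Single nonterminal LHS, but b^n p^n is not regular
Classification: Type 2 (Context-Free)


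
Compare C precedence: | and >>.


'>>' is shift (level 8); '|' is bitwise OR (level 3)
Higher level binds tighter
'>>' has higher precedence than '|'


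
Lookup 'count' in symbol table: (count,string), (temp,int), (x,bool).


Lookup 'count' → type string


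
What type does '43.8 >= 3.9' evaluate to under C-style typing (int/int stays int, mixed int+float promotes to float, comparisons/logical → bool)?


Operand types: float >= float
Rule: comparison yields bool
Result type: bool


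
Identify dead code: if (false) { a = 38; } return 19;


condition is constant false, so the whole block is unreachable
Dead: 'if (false) { a = 38; }'


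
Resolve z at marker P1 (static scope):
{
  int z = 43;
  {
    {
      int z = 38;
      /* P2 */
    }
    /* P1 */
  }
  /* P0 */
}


P1's block does not declare z; resolves to the enclosing declaration at depth 0
z = 43


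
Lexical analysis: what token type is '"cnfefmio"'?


Pattern: double-quoted sequence
Type: STRING_LITERAL


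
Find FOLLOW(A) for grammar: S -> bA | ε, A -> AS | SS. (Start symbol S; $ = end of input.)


$ ∈ FOLLOW(S). For each A -> αBβ: add FIRST(β)\{ε} to FOLLOW(B); if β nullable, add FOLLOW(A).
FOLLOW(A) = {$, b}


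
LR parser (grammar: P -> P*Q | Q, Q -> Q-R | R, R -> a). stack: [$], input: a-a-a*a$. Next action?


no handle on stack; shift 'a'
Action: shift


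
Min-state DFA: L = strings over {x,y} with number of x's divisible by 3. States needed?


Track (count of x) mod 3: states 0..2, accept at 0
Minimal DFA: 3 states


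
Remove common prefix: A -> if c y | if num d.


Common prefix: 'if'
Factored: A -> if A', A' -> c y | num d


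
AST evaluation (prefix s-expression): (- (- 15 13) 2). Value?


Evaluate inner: (- 15 13) = 2
Evaluate root: (- 2 2) = 0
Result: 0


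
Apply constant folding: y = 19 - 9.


19 - 9 = 10 at compile time
Optimized: y = 10


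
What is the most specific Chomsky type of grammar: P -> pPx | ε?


Single nonterminal LHS, but p^n x^n is not regular
Classification: Type 2 (Context-Free)


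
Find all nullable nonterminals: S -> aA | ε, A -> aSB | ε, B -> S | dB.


A nonterminal is nullable iff some alternative derives ε (directly, or every symbol in it is nullable)
Nullable: {A, B, S}


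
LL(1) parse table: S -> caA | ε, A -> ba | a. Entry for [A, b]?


For [A, b]: 'b' ∈ FIRST(ba)
Entry: A -> ba


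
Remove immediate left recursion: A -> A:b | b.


Left-recursive alternatives: A:b; non-recursive: b
Introduce A': A -> bA', A' -> :bA' | ε


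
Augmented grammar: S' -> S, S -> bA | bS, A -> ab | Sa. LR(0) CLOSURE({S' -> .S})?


Start: S' -> .S
For each item with dot before a nonterminal B, add B -> .γ for every B-production
Closure: [S' -> .S, S -> .bA, S -> .bS]


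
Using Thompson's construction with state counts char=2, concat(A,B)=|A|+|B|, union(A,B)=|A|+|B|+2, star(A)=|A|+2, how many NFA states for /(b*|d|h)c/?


Syntax tree has 4 char leaf(s), 2 union(s), 1 star(s)
chars contribute 4×2 = 8; each union adds +2; each star adds +2
Total: 8 + 4 + 2 = 14 states


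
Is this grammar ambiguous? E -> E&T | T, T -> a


precedence layered via separate nonterminal T: deterministic
Unambiguous


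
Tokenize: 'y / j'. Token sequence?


Scan left to right, longest-match per lexeme
Tokens: ID(y), OP(/), ID(j)


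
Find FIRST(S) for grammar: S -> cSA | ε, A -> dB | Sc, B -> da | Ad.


Per alternative of S: FIRST(cSA) = {c}; FIRST(ε) = {ε}
FIRST(S) = {c, ε}


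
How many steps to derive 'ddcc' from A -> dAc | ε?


Derivation: A => dAc => ddAcc => ddcc
Steps: 3


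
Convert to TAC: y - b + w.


Break into single-operator statements:
t1 = y - b
t2 = t1 + w


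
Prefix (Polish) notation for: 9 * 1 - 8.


left-to-right (same/higher precedence on left): tree is (- (* 9 1) 8)
Prefix: - * 9 1 8


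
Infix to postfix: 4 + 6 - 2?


Left to right (same or higher precedence on left)
Postfix: 4 6 + 2 -


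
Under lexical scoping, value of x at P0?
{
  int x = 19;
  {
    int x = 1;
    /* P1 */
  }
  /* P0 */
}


x declared in the same block as P0
x = 19


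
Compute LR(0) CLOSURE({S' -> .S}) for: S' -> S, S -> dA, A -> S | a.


Start: S' -> .S
For each item with dot before a nonterminal B, add B -> .γ for every B-production
Closure: [S' -> .S, S -> .dA]


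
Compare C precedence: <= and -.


'-' is additive (level 9); '<=' is relational (level 7)
Higher level binds tighter
'-' has higher precedence than '<='


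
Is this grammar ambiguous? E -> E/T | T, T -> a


precedence layered via separate nonterminal T: deterministic
Unambiguous


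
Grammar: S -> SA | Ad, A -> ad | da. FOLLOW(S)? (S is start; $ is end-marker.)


$ ∈ FOLLOW(S). For each A -> αBβ: add FIRST(β)\{ε} to FOLLOW(B); if β nullable, add FOLLOW(A).
FOLLOW(S) = {$, a, d}


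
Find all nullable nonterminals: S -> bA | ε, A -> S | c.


A nonterminal is nullable iff some alternative derives ε (directly, or every symbol in it is nullable)
Nullable: {A, S}


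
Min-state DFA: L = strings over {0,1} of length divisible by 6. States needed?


Track length mod 6: states 0..5, accept at 0
Minimal DFA: 6 states


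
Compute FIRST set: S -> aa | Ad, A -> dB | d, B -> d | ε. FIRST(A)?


Per alternative of A: FIRST(dB) = {d}; FIRST(d) = {d}
FIRST(A) = {d}


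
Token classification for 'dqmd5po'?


Pattern: letter/underscore followed by alphanumerics, not a keyword
Type: IDENTIFIER


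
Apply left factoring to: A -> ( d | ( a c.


Common prefix: '('
Factored: A -> ( A', A' -> d | a c


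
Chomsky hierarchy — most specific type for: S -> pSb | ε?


Single nonterminal LHS, but p^n b^n is not regular
Classification: Type 2 (Context-Free)


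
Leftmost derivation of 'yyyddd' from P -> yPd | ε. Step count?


Derivation: P => yPd => yyPdd => yyyPddd => yyyddd
Steps: 4


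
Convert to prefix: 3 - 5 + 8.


left-to-right (same/higher precedence on left): tree is (+ (- 3 5) 8)
Prefix: + - 3 5 8


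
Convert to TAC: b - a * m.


Break into single-operator statements:
t1 = a * m
t2 = b - t1


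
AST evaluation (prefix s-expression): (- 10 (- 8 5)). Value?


Evaluate inner: (- 8 5) = 3
Evaluate root: (- 10 3) = 7
Result: 7


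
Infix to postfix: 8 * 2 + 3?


Left to right (same or higher precedence on left)
Postfix: 8 2 * 3 +


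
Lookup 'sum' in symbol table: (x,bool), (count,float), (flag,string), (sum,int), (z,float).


Lookup 'sum' → type int


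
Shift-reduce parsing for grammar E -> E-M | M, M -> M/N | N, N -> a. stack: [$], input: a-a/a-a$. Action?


no handle on stack; shift 'a'
Action: shift


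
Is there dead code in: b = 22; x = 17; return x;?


b is assigned but never read
Dead: 'b = 22'


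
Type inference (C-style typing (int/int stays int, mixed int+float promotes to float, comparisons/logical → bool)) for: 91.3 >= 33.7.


Operand types: float >= float
Rule: comparison yields bool
Result type: bool


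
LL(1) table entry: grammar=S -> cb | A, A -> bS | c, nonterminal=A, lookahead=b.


For [A, b]: 'b' ∈ FIRST(bS)
Entry: A -> bS


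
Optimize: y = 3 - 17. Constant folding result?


3 - 17 = -14 at compile time
Optimized: y = -14


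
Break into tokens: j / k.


Scan left to right, longest-match per lexeme
Tokens: ID(j), OP(/), ID(k)


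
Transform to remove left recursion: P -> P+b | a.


Left-recursive alternatives: P+b; non-recursive: a
Introduce P': P -> aP', P' -> +bP' | ε


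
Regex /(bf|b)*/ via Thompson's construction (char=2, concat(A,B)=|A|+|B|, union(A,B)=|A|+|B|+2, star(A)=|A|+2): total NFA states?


Syntax tree has 3 char leaf(s), 1 union(s), 1 star(s)
chars contribute 3×2 = 6; each union adds +2; each star adds +2
Total: 6 + 2 + 2 = 10 states


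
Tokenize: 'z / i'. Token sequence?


Scan left to right, longest-match per lexeme
Tokens: ID(z), OP(/), ID(i)


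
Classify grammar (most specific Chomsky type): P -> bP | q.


Right-linear: every RHS is a terminal or a terminal followed by one nonterminal
Classification: Type 3 (Regular)


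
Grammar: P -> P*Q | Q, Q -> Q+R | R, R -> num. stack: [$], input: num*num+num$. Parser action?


no handle on stack; shift 'num'
Action: shift


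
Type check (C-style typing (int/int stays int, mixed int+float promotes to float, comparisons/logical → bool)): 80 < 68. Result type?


Operand types: int < int
Rule: comparison yields bool
Result type: bool


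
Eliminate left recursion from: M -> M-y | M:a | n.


Left-recursive alternatives: M-y, M:a; non-recursive: n
Introduce M': M -> nM', M' -> -yM' | :aM' | ε


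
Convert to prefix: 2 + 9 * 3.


'*' binds tighter: tree is (+ 2 (* 9 3))
Prefix: + 2 * 9 3


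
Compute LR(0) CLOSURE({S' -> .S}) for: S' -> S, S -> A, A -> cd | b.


Start: S' -> .S
For each item with dot before a nonterminal B, add B -> .γ for every B-production
Closure: [S' -> .S, S -> .A, A -> .cd, A -> .b]


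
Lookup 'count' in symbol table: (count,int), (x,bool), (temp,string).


Lookup 'count' → type int


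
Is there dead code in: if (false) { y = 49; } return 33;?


condition is constant false, so the whole block is unreachable
Dead: 'if (false) { y = 49; }'


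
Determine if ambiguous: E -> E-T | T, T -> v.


precedence layered via separate nonterminal T: deterministic
Unambiguous


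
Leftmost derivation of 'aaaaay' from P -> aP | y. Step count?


Derivation: P => aP => aaP => aaaP => aaaaP => aaaaaP => aaaaay
Steps: 6


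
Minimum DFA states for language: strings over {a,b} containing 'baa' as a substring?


KMP-style automaton: 3 progress states + 1 absorbing accept = 4
Minimal DFA: 4 states


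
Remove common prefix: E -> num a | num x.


Common prefix: 'num'
Factored: E -> num E', E' -> a | x


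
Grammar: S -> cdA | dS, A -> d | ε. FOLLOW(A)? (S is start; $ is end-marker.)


$ ∈ FOLLOW(S). For each A -> αBβ: add FIRST(β)\{ε} to FOLLOW(B); if β nullable, add FOLLOW(A).
FOLLOW(A) = {$}


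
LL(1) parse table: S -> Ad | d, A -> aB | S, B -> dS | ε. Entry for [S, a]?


For [S, a]: 'a' ∈ FIRST(Ad)
Entry: S -> Ad


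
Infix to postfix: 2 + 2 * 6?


* has higher precedence, evaluate 2*6 first
Postfix: 2 2 6 * +


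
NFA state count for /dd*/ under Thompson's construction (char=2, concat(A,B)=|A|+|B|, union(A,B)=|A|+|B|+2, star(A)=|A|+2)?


Syntax tree has 2 char leaf(s), 0 union(s), 1 star(s)
chars contribute 2×2 = 4; each union adds +2; each star adds +2
Total: 4 + 0 + 2 = 6 states


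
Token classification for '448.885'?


Pattern: digits with a decimal point
Type: FLOAT_LITERAL


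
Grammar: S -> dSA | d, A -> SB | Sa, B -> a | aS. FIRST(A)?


Per alternative of A: FIRST(SB) = {d}; FIRST(Sa) = {d}
FIRST(A) = {d}


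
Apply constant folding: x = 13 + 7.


13 + 7 = 20 at compile time
Optimized: x = 20


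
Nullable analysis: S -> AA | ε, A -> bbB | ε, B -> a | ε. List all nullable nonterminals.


A nonterminal is nullable iff some alternative derives ε (directly, or every symbol in it is nullable)
Nullable: {A, B, S}


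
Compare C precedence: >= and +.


'+' is additive (level 9); '>=' is relational (level 7)
Higher level binds tighter
'+' has higher precedence than '>='


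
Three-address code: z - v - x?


Break into single-operator statements:
t1 = z - v
t2 = t1 - x


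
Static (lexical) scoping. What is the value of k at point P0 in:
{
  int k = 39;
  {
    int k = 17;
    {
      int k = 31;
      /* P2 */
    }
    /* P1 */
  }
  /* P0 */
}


k declared in the same block as P0
k = 39


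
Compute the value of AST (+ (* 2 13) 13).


Evaluate inner: (* 2 13) = 26
Evaluate root: (+ 26 13) = 39
Result: 39


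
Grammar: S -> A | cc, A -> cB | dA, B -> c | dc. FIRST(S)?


Per alternative of S: FIRST(A) = {c, d}; FIRST(cc) = {c}
FIRST(S) = {c, d}


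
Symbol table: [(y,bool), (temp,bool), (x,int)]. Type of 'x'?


Lookup 'x' → type int


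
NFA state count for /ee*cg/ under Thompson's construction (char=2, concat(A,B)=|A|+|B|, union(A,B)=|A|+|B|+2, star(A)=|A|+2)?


Syntax tree has 4 char leaf(s), 0 union(s), 1 star(s)
chars contribute 4×2 = 8; each union adds +2; each star adds +2
Total: 8 + 0 + 2 = 10 states


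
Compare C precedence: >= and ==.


'>=' is relational (level 7); '==' is equality (level 6)
Higher level binds tighter
'>=' has higher precedence than '=='


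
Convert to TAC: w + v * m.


Break into single-operator statements:
t1 = v * m
t2 = w + t1


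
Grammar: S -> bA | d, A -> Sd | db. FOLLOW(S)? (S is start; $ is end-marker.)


$ ∈ FOLLOW(S). For each A -> αBβ: add FIRST(β)\{ε} to FOLLOW(B); if β nullable, add FOLLOW(A).
FOLLOW(S) = {$, d}
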